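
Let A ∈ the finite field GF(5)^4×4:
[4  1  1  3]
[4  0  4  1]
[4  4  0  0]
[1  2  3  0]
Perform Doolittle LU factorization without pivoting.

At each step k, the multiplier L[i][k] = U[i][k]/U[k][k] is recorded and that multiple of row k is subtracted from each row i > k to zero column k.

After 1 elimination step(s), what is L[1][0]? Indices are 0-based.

[col 0] pivot 4
  R1 -= 1*R0 → (0, 4, 3, 3)  (L[1][0] := 1)
  R2 -= 1*R0 → (0, 3, 4, 2)  (L[2][0] := 1)
  R3 -= 4*R0 → (0, 3, 4, 3)  (L[3][0] := 4)

L[1][0] = 1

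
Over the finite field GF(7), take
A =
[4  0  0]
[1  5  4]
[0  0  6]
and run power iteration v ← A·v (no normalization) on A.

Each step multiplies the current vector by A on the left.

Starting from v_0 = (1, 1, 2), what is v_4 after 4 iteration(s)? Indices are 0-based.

v_4 = (4, 6, 2)

v_0 = (1, 1, 2).
v_1 = A·v_0 = (4, 0, 5).
v_2 = A·v_1 = (2, 3, 2).
v_3 = A·v_2 = (1, 4, 5).
v_4 = A·v_3 = (4, 6, 2).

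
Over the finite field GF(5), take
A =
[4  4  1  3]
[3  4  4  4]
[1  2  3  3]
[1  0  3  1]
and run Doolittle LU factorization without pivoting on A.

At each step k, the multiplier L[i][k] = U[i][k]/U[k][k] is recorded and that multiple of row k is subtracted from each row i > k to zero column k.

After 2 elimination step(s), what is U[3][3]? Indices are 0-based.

U[3][3] = 2

Step 1: pivot at (0,0) is 4.
  row1 ← row1 − (2)·row0  ⇒  L[1][0]=2, U row1=(0, 1, 2, 3)
  row2 ← row2 − (4)·row0  ⇒  L[2][0]=4, U row2=(0, 1, 4, 1)
  row3 ← row3 − (4)·row0  ⇒  L[3][0]=4, U row3=(0, 4, 4, 4)
Step 2: pivot at (1,1) is 1.
  row2 ← row2 − (1)·row1  ⇒  L[2][1]=1, U row2=(0, 0, 2, 3)
  row3 ← row3 − (4)·row1  ⇒  L[3][1]=4, U row3=(0, 0, 1, 2)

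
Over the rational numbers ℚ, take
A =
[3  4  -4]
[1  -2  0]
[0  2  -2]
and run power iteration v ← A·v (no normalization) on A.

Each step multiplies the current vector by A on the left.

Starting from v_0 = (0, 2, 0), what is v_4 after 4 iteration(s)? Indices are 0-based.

v_0 = (0, 2, 0).
v_1 = A·v_0 = (8, -4, 4).
v_2 = A·v_1 = (-8, 16, -16).
v_3 = A·v_2 = (104, -40, 64).
v_4 = A·v_3 = (-104, 184, -208).

v_4 = (-104, 184, -208)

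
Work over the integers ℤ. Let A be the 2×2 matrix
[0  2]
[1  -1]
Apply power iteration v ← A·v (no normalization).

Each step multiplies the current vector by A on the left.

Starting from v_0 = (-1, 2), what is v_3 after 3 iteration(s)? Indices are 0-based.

v_0 = (-1, 2).
v_1 = A·v_0 = (4, -3).
v_2 = A·v_1 = (-6, 7).
v_3 = A·v_2 = (14, -13).

v_3 = (14, -13)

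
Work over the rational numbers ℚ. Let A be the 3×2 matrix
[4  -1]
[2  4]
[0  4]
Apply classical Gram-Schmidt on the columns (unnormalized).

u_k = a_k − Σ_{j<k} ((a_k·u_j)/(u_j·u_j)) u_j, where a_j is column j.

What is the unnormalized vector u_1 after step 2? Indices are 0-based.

Step 1: u_0 = a_0 = (4, 2, 0).
Step 2: u_1 = a_1 − (1/5)·u_0 = (-9/5, 18/5, 4).

u_1 = (-9/5, 18/5, 4)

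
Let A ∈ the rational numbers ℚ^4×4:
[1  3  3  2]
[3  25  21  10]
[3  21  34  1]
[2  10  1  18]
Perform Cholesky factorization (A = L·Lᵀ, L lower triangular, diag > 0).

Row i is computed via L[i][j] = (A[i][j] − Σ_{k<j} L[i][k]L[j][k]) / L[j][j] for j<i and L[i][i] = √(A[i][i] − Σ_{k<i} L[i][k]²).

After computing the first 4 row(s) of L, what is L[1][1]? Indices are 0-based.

L[1][1] = 4

Step 1: L[0][0] = √(1) = 1.
  L[1][0] = (3) / L[0][0] = 3.
Step 2: L[1][1] = √(16) = 4.
  L[2][0] = (3) / L[0][0] = 3.
  L[2][1] = (12) / L[1][1] = 3.
Step 3: L[2][2] = √(16) = 4.
  L[3][0] = (2) / L[0][0] = 2.
  L[3][1] = (4) / L[1][1] = 1.
  L[3][2] = (-8) / L[2][2] = -2.
Step 4: L[3][3] = √(9) = 3.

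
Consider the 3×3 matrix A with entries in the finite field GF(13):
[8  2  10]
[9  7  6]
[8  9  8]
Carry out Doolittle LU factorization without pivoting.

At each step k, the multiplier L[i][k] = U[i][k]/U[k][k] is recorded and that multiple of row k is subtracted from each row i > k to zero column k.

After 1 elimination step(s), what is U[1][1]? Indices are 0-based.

U[1][1] = 8

Step 1: pivot at (0,0) is 8.
  row1 ← row1 − (6)·row0  ⇒  L[1][0]=6, U row1=(0, 8, 11)
  row2 ← row2 − (1)·row0  ⇒  L[2][0]=1, U row2=(0, 7, 11)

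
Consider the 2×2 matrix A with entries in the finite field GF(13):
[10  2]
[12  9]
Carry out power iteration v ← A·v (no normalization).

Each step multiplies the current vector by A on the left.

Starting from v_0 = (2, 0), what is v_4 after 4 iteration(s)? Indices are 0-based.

v_0 = (2, 0).
v_1 = A·v_0 = (7, 11).
v_2 = A·v_1 = (1, 1).
v_3 = A·v_2 = (12, 8).
v_4 = A·v_3 = (6, 8).

v_4 = (6, 8)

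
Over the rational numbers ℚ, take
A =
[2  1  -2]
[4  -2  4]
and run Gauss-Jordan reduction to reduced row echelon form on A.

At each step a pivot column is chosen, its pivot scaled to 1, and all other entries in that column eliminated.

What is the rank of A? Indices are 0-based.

rank = 2

pivot(0,0)=2: scale R0 → (1, 1/2, -1)
  clear (1,0): R1 −= (4)R0 → (0, -4, 8)
pivot(1,1)=-4: scale R1 → (0, 1, -2)
  clear (0,1): R0 −= (1/2)R1 → (1, 0, 0)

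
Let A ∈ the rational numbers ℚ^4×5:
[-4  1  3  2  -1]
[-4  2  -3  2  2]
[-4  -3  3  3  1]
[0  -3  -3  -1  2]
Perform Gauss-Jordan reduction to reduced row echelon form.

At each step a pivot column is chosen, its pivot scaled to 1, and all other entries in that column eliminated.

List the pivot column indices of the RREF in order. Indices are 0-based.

pivot(0,0)=-4: scale R0 → (1, -1/4, -3/4, -1/2, 1/4)
  clear (1,0): R1 −= (-4)R0 → (0, 1, -6, 0, 3)
  clear (2,0): R2 −= (-4)R0 → (0, -4, 0, 1, 2)
pivot(1,1)=1: scale R1 → (0, 1, -6, 0, 3)
  clear (0,1): R0 −= (-1/4)R1 → (1, 0, -9/4, -1/2, 1)
  clear (2,1): R2 −= (-4)R1 → (0, 0, -24, 1, 14)
  clear (3,1): R3 −= (-3)R1 → (0, 0, -21, -1, 11)
pivot(2,2)=-24: scale R2 → (0, 0, 1, -1/24, -7/12)
  clear (0,2): R0 −= (-9/4)R2 → (1, 0, 0, -19/32, -5/16)
  clear (1,2): R1 −= (-6)R2 → (0, 1, 0, -1/4, -1/2)
  clear (3,2): R3 −= (-21)R2 → (0, 0, 0, -15/8, -5/4)
pivot(3,3)=-15/8: scale R3 → (0, 0, 0, 1, 2/3)
  clear (0,3): R0 −= (-19/32)R3 → (1, 0, 0, 0, 1/12)
  clear (1,3): R1 −= (-1/4)R3 → (0, 1, 0, 0, -1/3)
  clear (2,3): R2 −= (-1/24)R3 → (0, 0, 1, 0, -5/9)

pivot columns: 0, 1, 2, 3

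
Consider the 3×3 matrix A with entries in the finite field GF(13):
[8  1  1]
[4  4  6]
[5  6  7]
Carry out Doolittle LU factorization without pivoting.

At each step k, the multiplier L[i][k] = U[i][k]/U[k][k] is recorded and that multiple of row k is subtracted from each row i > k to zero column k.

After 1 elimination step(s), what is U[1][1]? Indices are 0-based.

U[1][1] = 10

Step 1: pivot at (0,0) is 8.
  row1 ← row1 − (7)·row0  ⇒  L[1][0]=7, U row1=(0, 10, 12)
  row2 ← row2 − (12)·row0  ⇒  L[2][0]=12, U row2=(0, 7, 8)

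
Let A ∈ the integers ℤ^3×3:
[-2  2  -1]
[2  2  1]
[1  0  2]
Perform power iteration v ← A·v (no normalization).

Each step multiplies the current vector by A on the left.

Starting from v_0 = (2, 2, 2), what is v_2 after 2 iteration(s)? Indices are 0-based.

v_0 = (2, 2, 2).
v_1 = A·v_0 = (-2, 10, 6).
v_2 = A·v_1 = (18, 22, 10).

v_2 = (18, 22, 10)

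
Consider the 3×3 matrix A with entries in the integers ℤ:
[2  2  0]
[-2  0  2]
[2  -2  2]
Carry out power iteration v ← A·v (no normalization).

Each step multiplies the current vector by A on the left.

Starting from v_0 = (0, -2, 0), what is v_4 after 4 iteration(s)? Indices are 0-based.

v_0 = (0, -2, 0).
v_1 = A·v_0 = (-4, 0, 4).
v_2 = A·v_1 = (-8, 16, 0).
v_3 = A·v_2 = (16, 16, -48).
v_4 = A·v_3 = (64, -128, -96).

v_4 = (64, -128, -96)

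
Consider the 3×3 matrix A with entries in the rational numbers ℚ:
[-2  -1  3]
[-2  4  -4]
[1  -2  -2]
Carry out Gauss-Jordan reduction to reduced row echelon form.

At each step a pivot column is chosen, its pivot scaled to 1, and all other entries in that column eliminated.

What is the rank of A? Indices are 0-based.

rank = 3

[1] R0 /= -2  ⇒  (1, 1/2, -3/2)
     R1 -= -2·R0  ⇒  (0, 5, -7)
     R2 -= 1·R0  ⇒  (0, -5/2, -1/2)
[2] R1 /= 5  ⇒  (0, 1, -7/5)
     R0 -= 1/2·R1  ⇒  (1, 0, -4/5)
     R2 -= -5/2·R1  ⇒  (0, 0, -4)
[3] R2 /= -4  ⇒  (0, 0, 1)
     R0 -= -4/5·R2  ⇒  (1, 0, 0)
     R1 -= -7/5·R2  ⇒  (0, 1, 0)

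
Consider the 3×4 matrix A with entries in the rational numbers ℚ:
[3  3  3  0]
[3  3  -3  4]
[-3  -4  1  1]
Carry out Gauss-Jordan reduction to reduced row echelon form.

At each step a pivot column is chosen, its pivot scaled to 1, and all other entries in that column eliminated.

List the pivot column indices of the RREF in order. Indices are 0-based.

pivot(0,0)=3: scale R0 → (1, 1, 1, 0)
  clear (1,0): R1 −= (3)R0 → (0, 0, -6, 4)
  clear (2,0): R2 −= (-3)R0 → (0, -1, 4, 1)
pivot(1,1): swap R1↔R2
pivot(1,1)=-1: scale R1 → (0, 1, -4, -1)
  clear (0,1): R0 −= (1)R1 → (1, 0, 5, 1)
pivot(2,2)=-6: scale R2 → (0, 0, 1, -2/3)
  clear (0,2): R0 −= (5)R2 → (1, 0, 0, 13/3)
  clear (1,2): R1 −= (-4)R2 → (0, 1, 0, -11/3)

pivot columns: 0, 1, 2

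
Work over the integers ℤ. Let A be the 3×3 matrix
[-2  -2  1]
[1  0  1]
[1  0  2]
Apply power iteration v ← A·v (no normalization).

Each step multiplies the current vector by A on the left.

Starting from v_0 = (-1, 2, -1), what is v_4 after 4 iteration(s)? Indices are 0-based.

v_4 = (15, -22, -33)

v_0 = (-1, 2, -1).
v_1 = A·v_0 = (-3, -2, -3).
v_2 = A·v_1 = (7, -6, -9).
v_3 = A·v_2 = (-11, -2, -11).
v_4 = A·v_3 = (15, -22, -33).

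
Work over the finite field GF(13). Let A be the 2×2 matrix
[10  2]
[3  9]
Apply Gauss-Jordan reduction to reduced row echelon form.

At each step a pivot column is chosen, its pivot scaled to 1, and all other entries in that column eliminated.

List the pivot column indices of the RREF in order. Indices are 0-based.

pivot columns: 0, 1

pivot(0,0)=10: scale R0 → (1, 8)
  clear (1,0): R1 −= (3)R0 → (0, 11)
pivot(1,1)=11: scale R1 → (0, 1)
  clear (0,1): R0 −= (8)R1 → (1, 0)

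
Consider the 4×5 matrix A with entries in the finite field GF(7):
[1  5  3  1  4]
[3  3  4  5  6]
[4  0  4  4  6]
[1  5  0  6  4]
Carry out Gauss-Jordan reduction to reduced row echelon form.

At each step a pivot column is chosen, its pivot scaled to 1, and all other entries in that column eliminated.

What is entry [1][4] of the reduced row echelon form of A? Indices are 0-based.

[1] R0 /= 1  ⇒  (1, 5, 3, 1, 4)
     R1 -= 3·R0  ⇒  (0, 2, 2, 2, 1)
     R2 -= 4·R0  ⇒  (0, 1, 6, 0, 4)
     R3 -= 1·R0  ⇒  (0, 0, 4, 5, 0)
[2] R1 /= 2  ⇒  (0, 1, 1, 1, 4)
     R0 -= 5·R1  ⇒  (1, 0, 5, 3, 5)
     R2 -= 1·R1  ⇒  (0, 0, 5, 6, 0)
[3] R2 /= 5  ⇒  (0, 0, 1, 4, 0)
     R0 -= 5·R2  ⇒  (1, 0, 0, 4, 5)
     R1 -= 1·R2  ⇒  (0, 1, 0, 4, 4)
     R3 -= 4·R2  ⇒  (0, 0, 0, 3, 0)
[4] R3 /= 3  ⇒  (0, 0, 0, 1, 0)
     R0 -= 4·R3  ⇒  (1, 0, 0, 0, 5)
     R1 -= 4·R3  ⇒  (0, 1, 0, 0, 4)
     R2 -= 4·R3  ⇒  (0, 0, 1, 0, 0)

M[1][4] = 4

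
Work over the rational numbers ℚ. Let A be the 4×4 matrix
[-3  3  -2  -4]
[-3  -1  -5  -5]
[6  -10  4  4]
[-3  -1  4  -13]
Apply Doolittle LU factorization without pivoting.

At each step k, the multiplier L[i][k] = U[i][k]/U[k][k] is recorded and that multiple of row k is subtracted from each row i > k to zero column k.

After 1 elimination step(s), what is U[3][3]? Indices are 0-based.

Step 1: pivot at (0,0) is -3.
  row1 ← row1 − (1)·row0  ⇒  L[1][0]=1, U row1=(0, -4, -3, -1)
  row2 ← row2 − (-2)·row0  ⇒  L[2][0]=-2, U row2=(0, -4, 0, -4)
  row3 ← row3 − (1)·row0  ⇒  L[3][0]=1, U row3=(0, -4, 6, -9)

U[3][3] = -9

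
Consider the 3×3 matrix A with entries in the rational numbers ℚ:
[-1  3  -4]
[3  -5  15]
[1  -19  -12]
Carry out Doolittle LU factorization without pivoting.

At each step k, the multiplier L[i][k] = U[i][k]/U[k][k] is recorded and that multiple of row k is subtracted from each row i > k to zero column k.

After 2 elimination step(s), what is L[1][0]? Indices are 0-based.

[col 0] pivot -1
  R1 -= -3*R0 → (0, 4, 3)  (L[1][0] := -3)
  R2 -= -1*R0 → (0, -16, -16)  (L[2][0] := -1)
[col 1] pivot 4
  R2 -= -4*R1 → (0, 0, -4)  (L[2][1] := -4)

L[1][0] = -3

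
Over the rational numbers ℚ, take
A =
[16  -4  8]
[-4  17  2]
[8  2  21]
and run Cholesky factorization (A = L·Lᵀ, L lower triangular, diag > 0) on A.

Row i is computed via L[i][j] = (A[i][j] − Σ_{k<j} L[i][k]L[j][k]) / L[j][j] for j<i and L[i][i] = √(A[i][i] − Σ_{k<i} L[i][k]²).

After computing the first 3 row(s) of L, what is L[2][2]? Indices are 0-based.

Step 1: L[0][0] = √(16) = 4.
  L[1][0] = (-4) / L[0][0] = -1.
Step 2: L[1][1] = √(16) = 4.
  L[2][0] = (8) / L[0][0] = 2.
  L[2][1] = (4) / L[1][1] = 1.
Step 3: L[2][2] = √(16) = 4.

L[2][2] = 4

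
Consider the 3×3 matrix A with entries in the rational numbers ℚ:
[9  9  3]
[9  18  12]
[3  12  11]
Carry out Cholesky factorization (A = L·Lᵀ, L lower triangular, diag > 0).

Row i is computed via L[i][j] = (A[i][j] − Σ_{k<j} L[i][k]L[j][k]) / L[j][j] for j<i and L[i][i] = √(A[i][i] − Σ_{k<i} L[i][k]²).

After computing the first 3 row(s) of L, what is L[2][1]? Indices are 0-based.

Step 1: L[0][0] = √(9) = 3.
  L[1][0] = (9) / L[0][0] = 3.
Step 2: L[1][1] = √(9) = 3.
  L[2][0] = (3) / L[0][0] = 1.
  L[2][1] = (9) / L[1][1] = 3.
Step 3: L[2][2] = √(1) = 1.

L[2][1] = 3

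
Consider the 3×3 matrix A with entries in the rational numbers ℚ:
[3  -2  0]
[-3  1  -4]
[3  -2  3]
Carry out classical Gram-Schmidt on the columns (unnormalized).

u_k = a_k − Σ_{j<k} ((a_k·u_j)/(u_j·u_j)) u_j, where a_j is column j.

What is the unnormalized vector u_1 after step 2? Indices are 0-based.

Step 1: u_0 = a_0 = (3, -3, 3).
Step 2: u_1 = a_1 − (-5/9)·u_0 = (-1/3, -2/3, -1/3).

u_1 = (-1/3, -2/3, -1/3)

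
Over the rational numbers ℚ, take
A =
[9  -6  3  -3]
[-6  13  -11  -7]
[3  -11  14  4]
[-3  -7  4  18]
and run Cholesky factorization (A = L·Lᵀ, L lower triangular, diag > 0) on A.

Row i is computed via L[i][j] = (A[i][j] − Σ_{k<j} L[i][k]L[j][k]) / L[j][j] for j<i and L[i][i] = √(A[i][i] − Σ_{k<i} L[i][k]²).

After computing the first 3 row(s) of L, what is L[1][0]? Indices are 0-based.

Step 1: L[0][0] = √(9) = 3.
  L[1][0] = (-6) / L[0][0] = -2.
Step 2: L[1][1] = √(9) = 3.
  L[2][0] = (3) / L[0][0] = 1.
  L[2][1] = (-9) / L[1][1] = -3.
Step 3: L[2][2] = √(4) = 2.

L[1][0] = -2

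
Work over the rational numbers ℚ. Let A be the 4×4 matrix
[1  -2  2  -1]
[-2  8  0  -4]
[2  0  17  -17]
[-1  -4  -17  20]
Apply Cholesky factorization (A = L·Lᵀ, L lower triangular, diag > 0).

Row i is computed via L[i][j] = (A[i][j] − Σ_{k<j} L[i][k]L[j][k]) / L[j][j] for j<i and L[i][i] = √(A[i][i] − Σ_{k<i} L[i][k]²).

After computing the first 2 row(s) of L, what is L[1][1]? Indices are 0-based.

L[1][1] = 2

Step 1: L[0][0] = √(1) = 1.
  L[1][0] = (-2) / L[0][0] = -2.
Step 2: L[1][1] = √(4) = 2.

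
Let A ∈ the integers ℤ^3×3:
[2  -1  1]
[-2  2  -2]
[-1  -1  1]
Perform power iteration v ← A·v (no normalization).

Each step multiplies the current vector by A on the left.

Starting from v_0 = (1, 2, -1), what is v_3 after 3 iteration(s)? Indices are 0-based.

v_3 = (-45, 70, -15)

v_0 = (1, 2, -1).
v_1 = A·v_0 = (-1, 4, -4).
v_2 = A·v_1 = (-10, 18, -7).
v_3 = A·v_2 = (-45, 70, -15).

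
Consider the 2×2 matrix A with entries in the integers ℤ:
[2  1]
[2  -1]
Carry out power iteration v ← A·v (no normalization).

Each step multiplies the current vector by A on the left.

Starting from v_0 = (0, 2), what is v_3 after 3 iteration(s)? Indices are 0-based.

v_3 = (10, -2)

v_0 = (0, 2).
v_1 = A·v_0 = (2, -2).
v_2 = A·v_1 = (2, 6).
v_3 = A·v_2 = (10, -2).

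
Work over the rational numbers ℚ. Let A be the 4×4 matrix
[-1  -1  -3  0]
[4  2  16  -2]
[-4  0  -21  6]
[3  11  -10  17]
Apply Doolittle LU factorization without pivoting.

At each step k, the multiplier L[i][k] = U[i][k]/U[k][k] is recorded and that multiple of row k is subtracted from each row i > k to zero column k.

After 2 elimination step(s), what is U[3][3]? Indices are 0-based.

U[3][3] = 9

Step 1: pivot at (0,0) is -1.
  row1 ← row1 − (-4)·row0  ⇒  L[1][0]=-4, U row1=(0, -2, 4, -2)
  row2 ← row2 − (4)·row0  ⇒  L[2][0]=4, U row2=(0, 4, -9, 6)
  row3 ← row3 − (-3)·row0  ⇒  L[3][0]=-3, U row3=(0, 8, -19, 17)
Step 2: pivot at (1,1) is -2.
  row2 ← row2 − (-2)·row1  ⇒  L[2][1]=-2, U row2=(0, 0, -1, 2)
  row3 ← row3 − (-4)·row1  ⇒  L[3][1]=-4, U row3=(0, 0, -3, 9)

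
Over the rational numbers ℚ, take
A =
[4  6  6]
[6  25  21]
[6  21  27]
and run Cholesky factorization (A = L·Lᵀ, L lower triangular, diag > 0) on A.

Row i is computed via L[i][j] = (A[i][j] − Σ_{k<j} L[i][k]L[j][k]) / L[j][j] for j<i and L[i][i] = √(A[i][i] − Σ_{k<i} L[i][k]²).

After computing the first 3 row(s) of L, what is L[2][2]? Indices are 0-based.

L[2][2] = 3

Step 1: L[0][0] = √(4) = 2.
  L[1][0] = (6) / L[0][0] = 3.
Step 2: L[1][1] = √(16) = 4.
  L[2][0] = (6) / L[0][0] = 3.
  L[2][1] = (12) / L[1][1] = 3.
Step 3: L[2][2] = √(9) = 3.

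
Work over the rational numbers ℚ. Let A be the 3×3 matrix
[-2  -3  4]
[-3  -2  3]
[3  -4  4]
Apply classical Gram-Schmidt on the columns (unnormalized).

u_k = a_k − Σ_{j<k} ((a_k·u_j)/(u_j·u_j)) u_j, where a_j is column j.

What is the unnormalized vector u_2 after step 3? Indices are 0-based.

Step 1: u_0 = a_0 = (-2, -3, 3).
Step 2: u_1 = a_1 − (0)·u_0 = (-3, -2, -4).
Step 3: u_2 = a_2 − (-5/22)·u_0 − (-34/29)·u_1 = (9/319, -17/638, -5/638).

u_2 = (9/319, -17/638, -5/638)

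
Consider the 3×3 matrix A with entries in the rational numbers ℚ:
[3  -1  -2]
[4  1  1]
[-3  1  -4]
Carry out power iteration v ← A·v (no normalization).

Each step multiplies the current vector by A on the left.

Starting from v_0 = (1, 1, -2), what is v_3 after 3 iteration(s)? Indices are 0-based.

v_3 = (54, 6, 180)

v_0 = (1, 1, -2).
v_1 = A·v_0 = (6, 3, 6).
v_2 = A·v_1 = (3, 33, -39).
v_3 = A·v_2 = (54, 6, 180).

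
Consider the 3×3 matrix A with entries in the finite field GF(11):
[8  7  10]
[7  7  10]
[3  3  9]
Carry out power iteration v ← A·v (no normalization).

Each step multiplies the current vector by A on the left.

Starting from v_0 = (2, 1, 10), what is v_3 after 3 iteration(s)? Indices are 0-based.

v_0 = (2, 1, 10).
v_1 = A·v_0 = (2, 0, 0).
v_2 = A·v_1 = (5, 3, 6).
v_3 = A·v_2 = (0, 6, 1).

v_3 = (0, 6, 1)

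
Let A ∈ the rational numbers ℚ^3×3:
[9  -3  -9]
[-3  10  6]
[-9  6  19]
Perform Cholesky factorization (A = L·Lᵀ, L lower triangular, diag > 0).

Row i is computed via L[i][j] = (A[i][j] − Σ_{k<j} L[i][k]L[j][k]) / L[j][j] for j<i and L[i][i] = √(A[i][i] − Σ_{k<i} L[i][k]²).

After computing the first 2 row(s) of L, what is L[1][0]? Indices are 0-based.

L[1][0] = -1

Step 1: L[0][0] = √(9) = 3.
  L[1][0] = (-3) / L[0][0] = -1.
Step 2: L[1][1] = √(9) = 3.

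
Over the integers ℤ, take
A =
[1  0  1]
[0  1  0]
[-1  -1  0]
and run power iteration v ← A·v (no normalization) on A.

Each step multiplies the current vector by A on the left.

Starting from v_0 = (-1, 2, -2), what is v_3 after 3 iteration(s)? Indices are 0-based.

v_0 = (-1, 2, -2).
v_1 = A·v_0 = (-3, 2, -1).
v_2 = A·v_1 = (-4, 2, 1).
v_3 = A·v_2 = (-3, 2, 2).

v_3 = (-3, 2, 2)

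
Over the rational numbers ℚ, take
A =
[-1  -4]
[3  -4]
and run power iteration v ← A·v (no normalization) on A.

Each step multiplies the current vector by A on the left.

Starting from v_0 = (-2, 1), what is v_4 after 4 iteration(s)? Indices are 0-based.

v_0 = (-2, 1).
v_1 = A·v_0 = (-2, -10).
v_2 = A·v_1 = (42, 34).
v_3 = A·v_2 = (-178, -10).
v_4 = A·v_3 = (218, -494).

v_4 = (218, -494)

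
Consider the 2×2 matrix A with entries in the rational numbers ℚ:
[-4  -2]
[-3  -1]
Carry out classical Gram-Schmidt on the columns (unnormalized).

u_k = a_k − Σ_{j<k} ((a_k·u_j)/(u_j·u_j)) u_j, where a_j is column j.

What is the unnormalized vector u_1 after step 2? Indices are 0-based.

Step 1: u_0 = a_0 = (-4, -3).
Step 2: u_1 = a_1 − (11/25)·u_0 = (-6/25, 8/25).

u_1 = (-6/25, 8/25)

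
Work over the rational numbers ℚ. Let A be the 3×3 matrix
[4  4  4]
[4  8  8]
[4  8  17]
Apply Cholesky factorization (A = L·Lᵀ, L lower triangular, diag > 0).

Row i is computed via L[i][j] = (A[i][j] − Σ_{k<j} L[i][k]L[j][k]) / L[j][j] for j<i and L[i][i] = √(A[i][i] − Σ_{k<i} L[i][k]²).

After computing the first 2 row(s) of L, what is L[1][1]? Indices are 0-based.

L[1][1] = 2

Step 1: L[0][0] = √(4) = 2.
  L[1][0] = (4) / L[0][0] = 2.
Step 2: L[1][1] = √(4) = 2.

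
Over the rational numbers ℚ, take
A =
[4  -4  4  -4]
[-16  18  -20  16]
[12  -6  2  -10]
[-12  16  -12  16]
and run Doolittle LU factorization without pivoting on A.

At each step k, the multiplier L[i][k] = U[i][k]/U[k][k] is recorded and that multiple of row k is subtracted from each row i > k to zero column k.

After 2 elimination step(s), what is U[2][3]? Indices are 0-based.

U[2][3] = 2

k=0: U[0][0]=4
  eliminate (1,0): mult=-4, new row 1: (0, 2, -4, 0); set L[1][0]=-4
  eliminate (2,0): mult=3, new row 2: (0, 6, -10, 2); set L[2][0]=3
  eliminate (3,0): mult=-3, new row 3: (0, 4, 0, 4); set L[3][0]=-3
k=1: U[1][1]=2
  eliminate (2,1): mult=3, new row 2: (0, 0, 2, 2); set L[2][1]=3
  eliminate (3,1): mult=2, new row 3: (0, 0, 8, 4); set L[3][1]=2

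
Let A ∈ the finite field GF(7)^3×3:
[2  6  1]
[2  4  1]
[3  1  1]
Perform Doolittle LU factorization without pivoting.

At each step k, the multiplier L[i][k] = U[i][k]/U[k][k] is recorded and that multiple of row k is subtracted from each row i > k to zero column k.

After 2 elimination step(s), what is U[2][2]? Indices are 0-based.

k=0: U[0][0]=2
  eliminate (1,0): mult=1, new row 1: (0, 5, 0); set L[1][0]=1
  eliminate (2,0): mult=5, new row 2: (0, 6, 3); set L[2][0]=5
k=1: U[1][1]=5
  eliminate (2,1): mult=4, new row 2: (0, 0, 3); set L[2][1]=4

U[2][2] = 3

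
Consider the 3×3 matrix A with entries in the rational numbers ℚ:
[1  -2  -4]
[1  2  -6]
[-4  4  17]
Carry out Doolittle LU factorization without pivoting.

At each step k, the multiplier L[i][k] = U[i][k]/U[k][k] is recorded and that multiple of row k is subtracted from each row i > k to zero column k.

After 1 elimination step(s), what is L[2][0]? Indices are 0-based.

L[2][0] = -4

[col 0] pivot 1
  R1 -= 1*R0 → (0, 4, -2)  (L[1][0] := 1)
  R2 -= -4*R0 → (0, -4, 1)  (L[2][0] := -4)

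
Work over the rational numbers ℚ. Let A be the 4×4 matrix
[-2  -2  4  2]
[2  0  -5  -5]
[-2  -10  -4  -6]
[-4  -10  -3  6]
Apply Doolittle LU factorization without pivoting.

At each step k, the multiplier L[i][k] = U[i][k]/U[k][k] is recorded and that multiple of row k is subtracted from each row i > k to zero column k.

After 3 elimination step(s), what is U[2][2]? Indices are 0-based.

U[2][2] = -4

Step 1: pivot at (0,0) is -2.
  row1 ← row1 − (-1)·row0  ⇒  L[1][0]=-1, U row1=(0, -2, -1, -3)
  row2 ← row2 − (1)·row0  ⇒  L[2][0]=1, U row2=(0, -8, -8, -8)
  row3 ← row3 − (2)·row0  ⇒  L[3][0]=2, U row3=(0, -6, -11, 2)
Step 2: pivot at (1,1) is -2.
  row2 ← row2 − (4)·row1  ⇒  L[2][1]=4, U row2=(0, 0, -4, 4)
  row3 ← row3 − (3)·row1  ⇒  L[3][1]=3, U row3=(0, 0, -8, 11)
Step 3: pivot at (2,2) is -4.
  row3 ← row3 − (2)·row2  ⇒  L[3][2]=2, U row3=(0, 0, 0, 3)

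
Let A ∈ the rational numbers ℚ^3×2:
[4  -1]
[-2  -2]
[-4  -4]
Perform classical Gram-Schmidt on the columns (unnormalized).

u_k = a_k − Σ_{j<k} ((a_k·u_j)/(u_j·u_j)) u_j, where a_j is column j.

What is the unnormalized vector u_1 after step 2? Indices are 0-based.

Step 1: u_0 = a_0 = (4, -2, -4).
Step 2: u_1 = a_1 − (4/9)·u_0 = (-25/9, -10/9, -20/9).

u_1 = (-25/9, -10/9, -20/9)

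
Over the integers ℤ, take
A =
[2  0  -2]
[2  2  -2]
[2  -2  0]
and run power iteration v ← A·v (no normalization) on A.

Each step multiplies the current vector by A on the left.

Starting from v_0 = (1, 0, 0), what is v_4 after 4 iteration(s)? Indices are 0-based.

v_4 = (16, 32, -16)

v_0 = (1, 0, 0).
v_1 = A·v_0 = (2, 2, 2).
v_2 = A·v_1 = (0, 4, 0).
v_3 = A·v_2 = (0, 8, -8).
v_4 = A·v_3 = (16, 32, -16).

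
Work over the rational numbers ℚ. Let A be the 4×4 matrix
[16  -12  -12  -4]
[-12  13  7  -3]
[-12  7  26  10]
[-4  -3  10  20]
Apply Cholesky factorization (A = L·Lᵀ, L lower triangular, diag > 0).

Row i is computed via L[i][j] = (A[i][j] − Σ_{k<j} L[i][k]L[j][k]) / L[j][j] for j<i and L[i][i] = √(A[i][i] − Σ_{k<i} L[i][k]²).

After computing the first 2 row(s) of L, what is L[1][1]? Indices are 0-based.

Step 1: L[0][0] = √(16) = 4.
  L[1][0] = (-12) / L[0][0] = -3.
Step 2: L[1][1] = √(4) = 2.

L[1][1] = 2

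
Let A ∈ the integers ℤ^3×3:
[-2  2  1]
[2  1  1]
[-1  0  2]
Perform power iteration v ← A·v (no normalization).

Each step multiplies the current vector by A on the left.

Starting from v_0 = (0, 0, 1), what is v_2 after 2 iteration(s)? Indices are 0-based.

v_0 = (0, 0, 1).
v_1 = A·v_0 = (1, 1, 2).
v_2 = A·v_1 = (2, 5, 3).

v_2 = (2, 5, 3)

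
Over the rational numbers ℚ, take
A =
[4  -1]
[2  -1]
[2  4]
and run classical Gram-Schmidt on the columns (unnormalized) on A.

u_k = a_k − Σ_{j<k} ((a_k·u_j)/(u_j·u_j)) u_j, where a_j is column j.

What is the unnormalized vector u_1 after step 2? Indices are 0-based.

Step 1: u_0 = a_0 = (4, 2, 2).
Step 2: u_1 = a_1 − (1/12)·u_0 = (-4/3, -7/6, 23/6).

u_1 = (-4/3, -7/6, 23/6)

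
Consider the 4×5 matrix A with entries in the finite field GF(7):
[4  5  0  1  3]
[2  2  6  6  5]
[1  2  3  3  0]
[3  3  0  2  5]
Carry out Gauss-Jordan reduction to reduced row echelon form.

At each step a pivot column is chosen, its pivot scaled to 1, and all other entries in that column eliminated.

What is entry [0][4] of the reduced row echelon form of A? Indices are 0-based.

M[0][4] = 3

[1] R0 /= 4  ⇒  (1, 3, 0, 2, 6)
     R1 -= 2·R0  ⇒  (0, 3, 6, 2, 0)
     R2 -= 1·R0  ⇒  (0, 6, 3, 1, 1)
     R3 -= 3·R0  ⇒  (0, 1, 0, 3, 1)
[2] R1 /= 3  ⇒  (0, 1, 2, 3, 0)
     R0 -= 3·R1  ⇒  (1, 0, 1, 0, 6)
     R2 -= 6·R1  ⇒  (0, 0, 5, 4, 1)
     R3 -= 1·R1  ⇒  (0, 0, 5, 0, 1)
[3] R2 /= 5  ⇒  (0, 0, 1, 5, 3)
     R0 -= 1·R2  ⇒  (1, 0, 0, 2, 3)
     R1 -= 2·R2  ⇒  (0, 1, 0, 0, 1)
     R3 -= 5·R2  ⇒  (0, 0, 0, 3, 0)
[4] R3 /= 3  ⇒  (0, 0, 0, 1, 0)
     R0 -= 2·R3  ⇒  (1, 0, 0, 0, 3)
     R2 -= 5·R3  ⇒  (0, 0, 1, 0, 3)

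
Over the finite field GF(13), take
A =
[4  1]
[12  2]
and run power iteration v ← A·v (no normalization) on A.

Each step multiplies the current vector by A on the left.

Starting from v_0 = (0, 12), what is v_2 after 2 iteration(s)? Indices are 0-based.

v_0 = (0, 12).
v_1 = A·v_0 = (12, 11).
v_2 = A·v_1 = (7, 10).

v_2 = (7, 10)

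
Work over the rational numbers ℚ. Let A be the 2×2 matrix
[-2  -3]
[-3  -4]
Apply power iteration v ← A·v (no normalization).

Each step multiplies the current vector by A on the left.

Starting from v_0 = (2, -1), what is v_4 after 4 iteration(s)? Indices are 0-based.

v_4 = (302, 419)

v_0 = (2, -1).
v_1 = A·v_0 = (-1, -2).
v_2 = A·v_1 = (8, 11).
v_3 = A·v_2 = (-49, -68).
v_4 = A·v_3 = (302, 419).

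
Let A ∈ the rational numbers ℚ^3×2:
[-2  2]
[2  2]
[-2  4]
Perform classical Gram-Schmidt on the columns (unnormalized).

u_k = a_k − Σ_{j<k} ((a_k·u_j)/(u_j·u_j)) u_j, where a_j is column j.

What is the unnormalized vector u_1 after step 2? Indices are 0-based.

u_1 = (2/3, 10/3, 8/3)

Step 1: u_0 = a_0 = (-2, 2, -2).
Step 2: u_1 = a_1 − (-2/3)·u_0 = (2/3, 10/3, 8/3).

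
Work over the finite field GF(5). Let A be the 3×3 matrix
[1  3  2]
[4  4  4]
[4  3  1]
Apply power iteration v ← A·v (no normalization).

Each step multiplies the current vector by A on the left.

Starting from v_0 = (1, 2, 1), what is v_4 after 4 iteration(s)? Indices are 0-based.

v_4 = (3, 4, 3)

v_0 = (1, 2, 1).
v_1 = A·v_0 = (4, 1, 1).
v_2 = A·v_1 = (4, 4, 0).
v_3 = A·v_2 = (1, 2, 3).
v_4 = A·v_3 = (3, 4, 3).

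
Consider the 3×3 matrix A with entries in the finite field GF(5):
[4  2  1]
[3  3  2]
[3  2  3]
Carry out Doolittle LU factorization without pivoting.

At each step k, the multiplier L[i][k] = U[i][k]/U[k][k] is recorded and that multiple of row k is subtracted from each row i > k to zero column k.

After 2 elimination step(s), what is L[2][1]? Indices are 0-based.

k=0: U[0][0]=4
  eliminate (1,0): mult=2, new row 1: (0, 4, 0); set L[1][0]=2
  eliminate (2,0): mult=2, new row 2: (0, 3, 1); set L[2][0]=2
k=1: U[1][1]=4
  eliminate (2,1): mult=2, new row 2: (0, 0, 1); set L[2][1]=2

L[2][1] = 2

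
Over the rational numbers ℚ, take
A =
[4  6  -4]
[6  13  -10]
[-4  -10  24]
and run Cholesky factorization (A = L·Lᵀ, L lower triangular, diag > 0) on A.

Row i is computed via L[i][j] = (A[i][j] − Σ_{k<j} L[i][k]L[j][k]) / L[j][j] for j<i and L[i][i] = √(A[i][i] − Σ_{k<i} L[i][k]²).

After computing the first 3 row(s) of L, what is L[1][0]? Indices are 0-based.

L[1][0] = 3

Step 1: L[0][0] = √(4) = 2.
  L[1][0] = (6) / L[0][0] = 3.
Step 2: L[1][1] = √(4) = 2.
  L[2][0] = (-4) / L[0][0] = -2.
  L[2][1] = (-4) / L[1][1] = -2.
Step 3: L[2][2] = √(16) = 4.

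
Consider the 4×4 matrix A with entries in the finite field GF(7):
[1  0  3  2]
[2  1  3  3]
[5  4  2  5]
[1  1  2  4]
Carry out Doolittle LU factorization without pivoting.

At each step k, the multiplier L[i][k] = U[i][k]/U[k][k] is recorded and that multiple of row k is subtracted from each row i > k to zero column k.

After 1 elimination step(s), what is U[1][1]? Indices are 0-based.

Step 1: pivot at (0,0) is 1.
  row1 ← row1 − (2)·row0  ⇒  L[1][0]=2, U row1=(0, 1, 4, 6)
  row2 ← row2 − (5)·row0  ⇒  L[2][0]=5, U row2=(0, 4, 1, 2)
  row3 ← row3 − (1)·row0  ⇒  L[3][0]=1, U row3=(0, 1, 6, 2)

U[1][1] = 1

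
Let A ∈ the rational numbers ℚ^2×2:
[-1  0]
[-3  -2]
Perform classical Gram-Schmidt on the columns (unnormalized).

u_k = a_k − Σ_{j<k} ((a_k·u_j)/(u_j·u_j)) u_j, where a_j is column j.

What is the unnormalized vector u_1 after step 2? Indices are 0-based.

Step 1: u_0 = a_0 = (-1, -3).
Step 2: u_1 = a_1 − (3/5)·u_0 = (3/5, -1/5).

u_1 = (3/5, -1/5)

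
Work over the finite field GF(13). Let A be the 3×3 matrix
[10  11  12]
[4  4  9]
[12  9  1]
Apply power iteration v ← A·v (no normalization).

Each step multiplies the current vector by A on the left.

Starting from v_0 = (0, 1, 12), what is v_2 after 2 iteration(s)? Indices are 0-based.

v_0 = (0, 1, 12).
v_1 = A·v_0 = (12, 8, 8).
v_2 = A·v_1 = (5, 9, 3).

v_2 = (5, 9, 3)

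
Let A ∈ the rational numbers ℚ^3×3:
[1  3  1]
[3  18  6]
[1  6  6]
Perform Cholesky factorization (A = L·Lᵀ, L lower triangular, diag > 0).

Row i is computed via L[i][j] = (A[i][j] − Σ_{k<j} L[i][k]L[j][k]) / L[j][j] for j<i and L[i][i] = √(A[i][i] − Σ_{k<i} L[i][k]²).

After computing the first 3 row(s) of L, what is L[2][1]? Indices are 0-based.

L[2][1] = 1

Step 1: L[0][0] = √(1) = 1.
  L[1][0] = (3) / L[0][0] = 3.
Step 2: L[1][1] = √(9) = 3.
  L[2][0] = (1) / L[0][0] = 1.
  L[2][1] = (3) / L[1][1] = 1.
Step 3: L[2][2] = √(4) = 2.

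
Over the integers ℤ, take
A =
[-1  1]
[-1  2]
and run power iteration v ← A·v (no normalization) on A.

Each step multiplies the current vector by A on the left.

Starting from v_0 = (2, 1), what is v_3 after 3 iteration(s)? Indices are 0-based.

v_3 = (0, 1)

v_0 = (2, 1).
v_1 = A·v_0 = (-1, 0).
v_2 = A·v_1 = (1, 1).
v_3 = A·v_2 = (0, 1).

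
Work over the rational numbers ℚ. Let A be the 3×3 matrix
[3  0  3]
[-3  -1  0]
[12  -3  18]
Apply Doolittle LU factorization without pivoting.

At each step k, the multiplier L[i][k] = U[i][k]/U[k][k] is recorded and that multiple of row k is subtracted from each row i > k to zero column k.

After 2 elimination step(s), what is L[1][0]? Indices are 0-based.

L[1][0] = -1

k=0: U[0][0]=3
  eliminate (1,0): mult=-1, new row 1: (0, -1, 3); set L[1][0]=-1
  eliminate (2,0): mult=4, new row 2: (0, -3, 6); set L[2][0]=4
k=1: U[1][1]=-1
  eliminate (2,1): mult=3, new row 2: (0, 0, -3); set L[2][1]=3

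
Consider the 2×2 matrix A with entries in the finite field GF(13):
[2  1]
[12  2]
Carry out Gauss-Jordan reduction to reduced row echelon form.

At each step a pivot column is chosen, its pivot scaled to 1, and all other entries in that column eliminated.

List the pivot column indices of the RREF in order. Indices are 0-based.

pivot columns: 0, 1

[1] R0 /= 2  ⇒  (1, 7)
     R1 -= 12·R0  ⇒  (0, 9)
[2] R1 /= 9  ⇒  (0, 1)
     R0 -= 7·R1  ⇒  (1, 0)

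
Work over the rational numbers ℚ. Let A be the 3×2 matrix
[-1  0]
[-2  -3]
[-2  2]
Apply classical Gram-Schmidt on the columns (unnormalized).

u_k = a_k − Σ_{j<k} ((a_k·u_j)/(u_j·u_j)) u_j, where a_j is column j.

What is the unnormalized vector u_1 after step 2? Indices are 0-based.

Step 1: u_0 = a_0 = (-1, -2, -2).
Step 2: u_1 = a_1 − (2/9)·u_0 = (2/9, -23/9, 22/9).

u_1 = (2/9, -23/9, 22/9)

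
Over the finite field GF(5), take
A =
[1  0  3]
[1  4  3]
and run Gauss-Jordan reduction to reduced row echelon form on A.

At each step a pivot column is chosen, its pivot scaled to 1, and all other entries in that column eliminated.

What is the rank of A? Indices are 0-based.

[1] R0 /= 1  ⇒  (1, 0, 3)
     R1 -= 1·R0  ⇒  (0, 4, 0)
[2] R1 /= 4  ⇒  (0, 1, 0)

rank = 2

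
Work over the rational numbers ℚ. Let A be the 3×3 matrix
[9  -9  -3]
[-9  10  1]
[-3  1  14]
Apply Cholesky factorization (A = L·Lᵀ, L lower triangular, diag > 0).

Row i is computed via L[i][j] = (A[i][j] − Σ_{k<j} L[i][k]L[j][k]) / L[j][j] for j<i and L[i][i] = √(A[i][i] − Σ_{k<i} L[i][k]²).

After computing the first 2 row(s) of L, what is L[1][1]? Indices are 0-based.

L[1][1] = 1

Step 1: L[0][0] = √(9) = 3.
  L[1][0] = (-9) / L[0][0] = -3.
Step 2: L[1][1] = √(1) = 1.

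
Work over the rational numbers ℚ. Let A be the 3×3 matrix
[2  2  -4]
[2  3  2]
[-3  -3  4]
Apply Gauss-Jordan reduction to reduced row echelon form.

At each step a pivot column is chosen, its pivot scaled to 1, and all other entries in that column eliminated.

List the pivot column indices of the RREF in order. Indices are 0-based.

pivot columns: 0, 1, 2

[1] R0 /= 2  ⇒  (1, 1, -2)
     R1 -= 2·R0  ⇒  (0, 1, 6)
     R2 -= -3·R0  ⇒  (0, 0, -2)
[2] R1 /= 1  ⇒  (0, 1, 6)
     R0 -= 1·R1  ⇒  (1, 0, -8)
[3] R2 /= -2  ⇒  (0, 0, 1)
     R0 -= -8·R2  ⇒  (1, 0, 0)
     R1 -= 6·R2  ⇒  (0, 1, 0)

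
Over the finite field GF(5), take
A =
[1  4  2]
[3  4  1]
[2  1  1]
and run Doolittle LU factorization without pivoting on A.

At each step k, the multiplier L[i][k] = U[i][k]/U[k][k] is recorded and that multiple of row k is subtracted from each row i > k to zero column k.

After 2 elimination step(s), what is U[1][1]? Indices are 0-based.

k=0: U[0][0]=1
  eliminate (1,0): mult=3, new row 1: (0, 2, 0); set L[1][0]=3
  eliminate (2,0): mult=2, new row 2: (0, 3, 2); set L[2][0]=2
k=1: U[1][1]=2
  eliminate (2,1): mult=4, new row 2: (0, 0, 2); set L[2][1]=4

U[1][1] = 2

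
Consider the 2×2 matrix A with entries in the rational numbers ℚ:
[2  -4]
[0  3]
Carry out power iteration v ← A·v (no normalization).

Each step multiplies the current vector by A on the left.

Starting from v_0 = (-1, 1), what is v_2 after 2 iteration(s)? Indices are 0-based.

v_2 = (-24, 9)

v_0 = (-1, 1).
v_1 = A·v_0 = (-6, 3).
v_2 = A·v_1 = (-24, 9).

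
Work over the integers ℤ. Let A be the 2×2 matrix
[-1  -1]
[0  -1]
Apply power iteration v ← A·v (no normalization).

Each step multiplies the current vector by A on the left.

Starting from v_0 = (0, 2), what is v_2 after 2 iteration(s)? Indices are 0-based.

v_2 = (4, 2)

v_0 = (0, 2).
v_1 = A·v_0 = (-2, -2).
v_2 = A·v_1 = (4, 2).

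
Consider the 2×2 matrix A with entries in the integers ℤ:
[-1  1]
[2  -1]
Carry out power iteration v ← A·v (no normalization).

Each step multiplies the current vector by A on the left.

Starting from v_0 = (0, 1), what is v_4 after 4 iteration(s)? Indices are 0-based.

v_4 = (-12, 17)

v_0 = (0, 1).
v_1 = A·v_0 = (1, -1).
v_2 = A·v_1 = (-2, 3).
v_3 = A·v_2 = (5, -7).
v_4 = A·v_3 = (-12, 17).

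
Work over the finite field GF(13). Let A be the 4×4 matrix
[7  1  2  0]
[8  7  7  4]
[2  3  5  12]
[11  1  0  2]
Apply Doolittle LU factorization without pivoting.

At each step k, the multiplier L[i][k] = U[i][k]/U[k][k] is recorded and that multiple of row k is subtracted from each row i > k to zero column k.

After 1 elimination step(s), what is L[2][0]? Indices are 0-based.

L[2][0] = 4

k=0: U[0][0]=7
  eliminate (1,0): mult=3, new row 1: (0, 4, 1, 4); set L[1][0]=3
  eliminate (2,0): mult=4, new row 2: (0, 12, 10, 12); set L[2][0]=4
  eliminate (3,0): mult=9, new row 3: (0, 5, 8, 2); set L[3][0]=9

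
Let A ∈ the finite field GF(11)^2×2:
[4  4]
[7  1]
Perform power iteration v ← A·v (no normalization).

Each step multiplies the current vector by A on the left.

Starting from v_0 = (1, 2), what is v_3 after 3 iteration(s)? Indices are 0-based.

v_0 = (1, 2).
v_1 = A·v_0 = (1, 9).
v_2 = A·v_1 = (7, 5).
v_3 = A·v_2 = (4, 10).

v_3 = (4, 10)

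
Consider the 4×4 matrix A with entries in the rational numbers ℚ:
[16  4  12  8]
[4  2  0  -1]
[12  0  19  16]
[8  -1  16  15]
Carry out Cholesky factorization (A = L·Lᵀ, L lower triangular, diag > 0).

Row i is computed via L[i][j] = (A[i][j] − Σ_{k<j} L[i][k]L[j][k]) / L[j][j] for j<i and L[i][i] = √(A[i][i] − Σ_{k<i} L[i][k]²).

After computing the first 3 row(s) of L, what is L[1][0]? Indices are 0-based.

L[1][0] = 1

Step 1: L[0][0] = √(16) = 4.
  L[1][0] = (4) / L[0][0] = 1.
Step 2: L[1][1] = √(1) = 1.
  L[2][0] = (12) / L[0][0] = 3.
  L[2][1] = (-3) / L[1][1] = -3.
Step 3: L[2][2] = √(1) = 1.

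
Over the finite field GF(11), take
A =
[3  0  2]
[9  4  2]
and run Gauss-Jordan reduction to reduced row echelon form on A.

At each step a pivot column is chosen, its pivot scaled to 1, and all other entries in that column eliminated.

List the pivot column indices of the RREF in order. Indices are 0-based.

pivot(0,0)=3: scale R0 → (1, 0, 8)
  clear (1,0): R1 −= (9)R0 → (0, 4, 7)
pivot(1,1)=4: scale R1 → (0, 1, 10)

pivot columns: 0, 1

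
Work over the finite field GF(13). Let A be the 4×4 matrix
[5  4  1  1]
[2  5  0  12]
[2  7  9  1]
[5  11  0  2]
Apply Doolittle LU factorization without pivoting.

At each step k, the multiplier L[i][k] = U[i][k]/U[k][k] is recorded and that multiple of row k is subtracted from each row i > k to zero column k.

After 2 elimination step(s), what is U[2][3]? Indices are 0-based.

U[2][3] = 12

[col 0] pivot 5
  R1 -= 3*R0 → (0, 6, 10, 9)  (L[1][0] := 3)
  R2 -= 3*R0 → (0, 8, 6, 11)  (L[2][0] := 3)
  R3 -= 1*R0 → (0, 7, 12, 1)  (L[3][0] := 1)
[col 1] pivot 6
  R2 -= 10*R1 → (0, 0, 10, 12)  (L[2][1] := 10)
  R3 -= 12*R1 → (0, 0, 9, 10)  (L[3][1] := 12)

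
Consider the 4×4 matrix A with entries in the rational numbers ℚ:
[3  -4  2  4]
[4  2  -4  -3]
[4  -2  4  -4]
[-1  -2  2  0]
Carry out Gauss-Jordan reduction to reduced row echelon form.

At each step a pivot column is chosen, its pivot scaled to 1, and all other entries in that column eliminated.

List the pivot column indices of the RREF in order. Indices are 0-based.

[1] R0 /= 3  ⇒  (1, -4/3, 2/3, 4/3)
     R1 -= 4·R0  ⇒  (0, 22/3, -20/3, -25/3)
     R2 -= 4·R0  ⇒  (0, 10/3, 4/3, -28/3)
     R3 -= -1·R0  ⇒  (0, -10/3, 8/3, 4/3)
[2] R1 /= 22/3  ⇒  (0, 1, -10/11, -25/22)
     R0 -= -4/3·R1  ⇒  (1, 0, -6/11, -2/11)
     R2 -= 10/3·R1  ⇒  (0, 0, 48/11, -61/11)
     R3 -= -10/3·R1  ⇒  (0, 0, -4/11, -27/11)
[3] R2 /= 48/11  ⇒  (0, 0, 1, -61/48)
     R0 -= -6/11·R2  ⇒  (1, 0, 0, -7/8)
     R1 -= -10/11·R2  ⇒  (0, 1, 0, -55/24)
     R3 -= -4/11·R2  ⇒  (0, 0, 0, -35/12)
[4] R3 /= -35/12  ⇒  (0, 0, 0, 1)
     R0 -= -7/8·R3  ⇒  (1, 0, 0, 0)
     R1 -= -55/24·R3  ⇒  (0, 1, 0, 0)
     R2 -= -61/48·R3  ⇒  (0, 0, 1, 0)

pivot columns: 0, 1, 2, 3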